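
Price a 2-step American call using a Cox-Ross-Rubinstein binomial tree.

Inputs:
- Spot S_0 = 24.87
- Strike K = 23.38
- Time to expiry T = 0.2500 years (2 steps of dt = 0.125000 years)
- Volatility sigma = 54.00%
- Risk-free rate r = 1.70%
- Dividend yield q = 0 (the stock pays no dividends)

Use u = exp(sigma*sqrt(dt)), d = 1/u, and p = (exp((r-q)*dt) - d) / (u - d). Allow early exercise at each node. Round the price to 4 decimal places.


dt = T/N = 0.125000
u = exp(sigma*sqrt(dt)) = 1.210361; d = 1/u = 0.826200
p = (exp((r-q)*dt) - d) / (u - d) = 0.457952
Discount per step: exp(-r*dt) = 0.997877
Stock lattice S(k, i) with i counting down-moves:
  k=0: S(0,0) = 24.8700
  k=1: S(1,0) = 30.1017; S(1,1) = 20.5476
  k=2: S(2,0) = 36.4339; S(2,1) = 24.8700; S(2,2) = 16.9764
Terminal payoffs V(N, i) = max(S_T - K, 0):
  V(2,0) = 13.053909; V(2,1) = 1.490000; V(2,2) = 0.000000
Backward induction: V(k, i) = exp(-r*dt) * [p * V(k+1, i) + (1-p) * V(k+1, i+1)]; then take max(V_cont, immediate exercise) for American.
  V(1,0) = exp(-r*dt) * [p*13.053909 + (1-p)*1.490000] = 6.771313; exercise = 6.721683; V(1,0) = max -> 6.771313
  V(1,1) = exp(-r*dt) * [p*1.490000 + (1-p)*0.000000] = 0.680900; exercise = 0.000000; V(1,1) = max -> 0.680900
  V(0,0) = exp(-r*dt) * [p*6.771313 + (1-p)*0.680900] = 3.462652; exercise = 1.490000; V(0,0) = max -> 3.462652

Answer: Price = V(0,0) = 3.4627


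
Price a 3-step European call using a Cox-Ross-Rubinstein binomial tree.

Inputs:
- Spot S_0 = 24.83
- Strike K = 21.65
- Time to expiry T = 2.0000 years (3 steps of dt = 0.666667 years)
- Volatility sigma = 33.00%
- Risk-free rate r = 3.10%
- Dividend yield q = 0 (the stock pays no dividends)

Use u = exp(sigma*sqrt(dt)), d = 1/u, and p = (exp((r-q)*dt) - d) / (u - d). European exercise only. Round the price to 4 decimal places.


Answer: Price = V(0,0) = 6.9489

Derivation:
dt = T/N = 0.666667
u = exp(sigma*sqrt(dt)) = 1.309236; d = 1/u = 0.763804
p = (exp((r-q)*dt) - d) / (u - d) = 0.471328
Discount per step: exp(-r*dt) = 0.979545
Stock lattice S(k, i) with i counting down-moves:
  k=0: S(0,0) = 24.8300
  k=1: S(1,0) = 32.5083; S(1,1) = 18.9653
  k=2: S(2,0) = 42.5611; S(2,1) = 24.8300; S(2,2) = 14.4857
  k=3: S(3,0) = 55.7225; S(3,1) = 32.5083; S(3,2) = 18.9653; S(3,3) = 11.0643
Terminal payoffs V(N, i) = max(S_T - K, 0):
  V(3,0) = 34.072511; V(3,1) = 10.858333; V(3,2) = 0.000000; V(3,3) = 0.000000
Backward induction: V(k, i) = exp(-r*dt) * [p * V(k+1, i) + (1-p) * V(k+1, i+1)].
  V(2,0) = exp(-r*dt) * [p*34.072511 + (1-p)*10.858333] = 21.353927
  V(2,1) = exp(-r*dt) * [p*10.858333 + (1-p)*0.000000] = 5.013157
  V(2,2) = exp(-r*dt) * [p*0.000000 + (1-p)*0.000000] = 0.000000
  V(1,0) = exp(-r*dt) * [p*21.353927 + (1-p)*5.013157] = 12.454944
  V(1,1) = exp(-r*dt) * [p*5.013157 + (1-p)*0.000000] = 2.314512
  V(0,0) = exp(-r*dt) * [p*12.454944 + (1-p)*2.314512] = 6.948881


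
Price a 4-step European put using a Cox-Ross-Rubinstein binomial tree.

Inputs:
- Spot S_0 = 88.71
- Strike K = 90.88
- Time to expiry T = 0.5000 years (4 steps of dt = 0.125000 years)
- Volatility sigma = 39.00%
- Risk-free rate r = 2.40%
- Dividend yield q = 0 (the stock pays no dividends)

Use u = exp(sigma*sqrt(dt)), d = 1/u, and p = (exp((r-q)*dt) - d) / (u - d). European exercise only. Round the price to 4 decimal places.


dt = T/N = 0.125000
u = exp(sigma*sqrt(dt)) = 1.147844; d = 1/u = 0.871198
p = (exp((r-q)*dt) - d) / (u - d) = 0.476444
Discount per step: exp(-r*dt) = 0.997004
Stock lattice S(k, i) with i counting down-moves:
  k=0: S(0,0) = 88.7100
  k=1: S(1,0) = 101.8253; S(1,1) = 77.2840
  k=2: S(2,0) = 116.8796; S(2,1) = 88.7100; S(2,2) = 67.3297
  k=3: S(3,0) = 134.1596; S(3,1) = 101.8253; S(3,2) = 77.2840; S(3,3) = 58.6575
  k=4: S(4,0) = 153.9943; S(4,1) = 116.8796; S(4,2) = 88.7100; S(4,3) = 67.3297; S(4,4) = 51.1023
Terminal payoffs V(N, i) = max(K - S_T, 0):
  V(4,0) = 0.000000; V(4,1) = 0.000000; V(4,2) = 2.170000; V(4,3) = 23.550332; V(4,4) = 39.777709
Backward induction: V(k, i) = exp(-r*dt) * [p * V(k+1, i) + (1-p) * V(k+1, i+1)].
  V(3,0) = exp(-r*dt) * [p*0.000000 + (1-p)*0.000000] = 0.000000
  V(3,1) = exp(-r*dt) * [p*0.000000 + (1-p)*2.170000] = 1.132714
  V(3,2) = exp(-r*dt) * [p*2.170000 + (1-p)*23.550332] = 13.323780
  V(3,3) = exp(-r*dt) * [p*23.550332 + (1-p)*39.777709] = 31.950285
  V(2,0) = exp(-r*dt) * [p*0.000000 + (1-p)*1.132714] = 0.591263
  V(2,1) = exp(-r*dt) * [p*1.132714 + (1-p)*13.323780] = 7.492913
  V(2,2) = exp(-r*dt) * [p*13.323780 + (1-p)*31.950285] = 23.006684
  V(1,0) = exp(-r*dt) * [p*0.591263 + (1-p)*7.492913] = 4.192072
  V(1,1) = exp(-r*dt) * [p*7.492913 + (1-p)*23.006684] = 15.568473
  V(0,0) = exp(-r*dt) * [p*4.192072 + (1-p)*15.568473] = 10.117862

Answer: Price = V(0,0) = 10.1179


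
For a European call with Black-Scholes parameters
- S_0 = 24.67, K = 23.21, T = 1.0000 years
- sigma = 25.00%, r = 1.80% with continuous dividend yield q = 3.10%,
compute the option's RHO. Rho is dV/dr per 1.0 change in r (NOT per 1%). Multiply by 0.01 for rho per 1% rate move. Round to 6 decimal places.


Answer: Rho = 12.007010

Derivation:
d1 = 0.3170188410; d2 = 0.0670188410
phi(d1) = 0.3793905969; exp(-qT) = 0.9694755731; exp(-rT) = 0.9821610324
N(d2) = 0.5267166480
Rho = K*T*exp(-rT)*N(d2) = 23.2100 * 1.0000 * 0.9821610324 * 0.5267166480 = 12.007010


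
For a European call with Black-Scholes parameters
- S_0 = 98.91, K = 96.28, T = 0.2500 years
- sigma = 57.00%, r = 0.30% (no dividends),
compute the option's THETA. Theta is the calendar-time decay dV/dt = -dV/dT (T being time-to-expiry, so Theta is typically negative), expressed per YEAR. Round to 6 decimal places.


Answer: Theta = -21.994032

Derivation:
d1 = 0.2396920450; d2 = -0.0453079550
phi(d1) = 0.3876452462; exp(-qT) = 1.0000000000; exp(-rT) = 0.9992502812
Theta = -S*exp(-qT)*phi(d1)*sigma/(2*sqrt(T)) - r*K*exp(-rT)*N(d2) + q*S*exp(-qT)*N(d1)
N(d1) = 0.5947154988; N(d2) = 0.4819309234; sqrt(T) = 0.5000000000
Term 1 = -98.9100 * 1.0000000000 * 0.3876452462 * 0.5700 / (2 * 0.5000000000) = -21.8549350419
Term 2 = -0.0030 * 96.2800 * 0.9992502812 * 0.4819309234 = -0.1390965664
Term 3 = 0 (no dividend yield, q = 0)
Theta = -21.8549350419 + (-0.1390965664) + (0.0000000000) = -21.994032


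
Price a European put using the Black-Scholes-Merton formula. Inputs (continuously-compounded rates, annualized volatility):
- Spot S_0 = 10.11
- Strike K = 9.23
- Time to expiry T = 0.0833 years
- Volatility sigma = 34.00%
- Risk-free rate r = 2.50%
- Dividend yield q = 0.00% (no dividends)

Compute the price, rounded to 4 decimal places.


Answer: Price = 0.0868

Derivation:
d1 = (ln(S/K) + (r - q + 0.5*sigma^2) * T) / (sigma * sqrt(T)) = 0.99830134
d2 = d1 - sigma * sqrt(T) = 0.90017143
exp(-rT) = 0.99791967; exp(-qT) = 1.00000000
P = K * exp(-rT) * N(-d2) - S_0 * exp(-qT) * N(-d1)
N(-d1) = 0.15906663; N(-d2) = 0.18401451
P = 9.2300 * 0.99791967 * 0.18401451 - 10.1100 * 1.00000000 * 0.15906663 = 0.0868


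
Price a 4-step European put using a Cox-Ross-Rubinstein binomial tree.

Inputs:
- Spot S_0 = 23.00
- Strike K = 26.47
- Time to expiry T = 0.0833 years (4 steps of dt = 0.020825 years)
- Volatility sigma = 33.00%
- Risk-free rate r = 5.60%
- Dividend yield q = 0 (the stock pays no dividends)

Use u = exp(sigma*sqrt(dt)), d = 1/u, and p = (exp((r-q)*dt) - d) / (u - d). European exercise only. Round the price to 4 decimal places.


dt = T/N = 0.020825
u = exp(sigma*sqrt(dt)) = 1.048774; d = 1/u = 0.953494
p = (exp((r-q)*dt) - d) / (u - d) = 0.500344
Discount per step: exp(-r*dt) = 0.998834
Stock lattice S(k, i) with i counting down-moves:
  k=0: S(0,0) = 23.0000
  k=1: S(1,0) = 24.1218; S(1,1) = 21.9304
  k=2: S(2,0) = 25.2983; S(2,1) = 23.0000; S(2,2) = 20.9105
  k=3: S(3,0) = 26.5322; S(3,1) = 24.1218; S(3,2) = 21.9304; S(3,3) = 19.9380
  k=4: S(4,0) = 27.8263; S(4,1) = 25.2983; S(4,2) = 23.0000; S(4,3) = 20.9105; S(4,4) = 19.0108
Terminal payoffs V(N, i) = max(K - S_T, 0):
  V(4,0) = 0.000000; V(4,1) = 1.171681; V(4,2) = 3.470000; V(4,3) = 5.559520; V(4,4) = 7.459210
Backward induction: V(k, i) = exp(-r*dt) * [p * V(k+1, i) + (1-p) * V(k+1, i+1)].
  V(3,0) = exp(-r*dt) * [p*0.000000 + (1-p)*1.171681] = 0.584755
  V(3,1) = exp(-r*dt) * [p*1.171681 + (1-p)*3.470000] = 2.317347
  V(3,2) = exp(-r*dt) * [p*3.470000 + (1-p)*5.559520] = 4.508781
  V(3,3) = exp(-r*dt) * [p*5.559520 + (1-p)*7.459210] = 6.501126
  V(2,0) = exp(-r*dt) * [p*0.584755 + (1-p)*2.317347] = 1.448765
  V(2,1) = exp(-r*dt) * [p*2.317347 + (1-p)*4.508781] = 3.408333
  V(2,2) = exp(-r*dt) * [p*4.508781 + (1-p)*6.501126] = 5.497853
  V(1,0) = exp(-r*dt) * [p*1.448765 + (1-p)*3.408333] = 2.425046
  V(1,1) = exp(-r*dt) * [p*3.408333 + (1-p)*5.497853] = 4.447186
  V(0,0) = exp(-r*dt) * [p*2.425046 + (1-p)*4.447186] = 3.431417

Answer: Price = V(0,0) = 3.4314


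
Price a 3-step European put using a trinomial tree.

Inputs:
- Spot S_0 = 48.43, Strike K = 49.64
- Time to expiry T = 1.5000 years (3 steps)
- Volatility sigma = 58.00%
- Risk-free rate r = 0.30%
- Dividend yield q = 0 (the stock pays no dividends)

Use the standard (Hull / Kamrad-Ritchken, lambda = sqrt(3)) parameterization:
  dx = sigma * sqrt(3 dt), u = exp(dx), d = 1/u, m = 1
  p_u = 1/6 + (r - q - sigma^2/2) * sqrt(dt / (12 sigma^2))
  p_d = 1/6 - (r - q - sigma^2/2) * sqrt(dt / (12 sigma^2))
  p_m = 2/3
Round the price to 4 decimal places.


dt = T/N = 0.500000; dx = sigma*sqrt(3*dt) = 0.710352
u = exp(dx) = 2.034707; d = 1/u = 0.491471
p_u = 0.108526, p_m = 0.666667, p_d = 0.224807
Discount per step: exp(-r*dt) = 0.998501
Stock lattice S(k, j) with j the centered position index:
  k=0: S(0,+0) = 48.4300
  k=1: S(1,-1) = 23.8019; S(1,+0) = 48.4300; S(1,+1) = 98.5409
  k=2: S(2,-2) = 11.6980; S(2,-1) = 23.8019; S(2,+0) = 48.4300; S(2,+1) = 98.5409; S(2,+2) = 200.5019
  k=3: S(3,-3) = 5.7492; S(3,-2) = 11.6980; S(3,-1) = 23.8019; S(3,+0) = 48.4300; S(3,+1) = 98.5409; S(3,+2) = 200.5019; S(3,+3) = 407.9626
Terminal payoffs V(N, j) = max(K - S_T, 0):
  V(3,-3) = 43.890785; V(3,-2) = 37.942029; V(3,-1) = 25.838052; V(3,+0) = 1.210000; V(3,+1) = 0.000000; V(3,+2) = 0.000000; V(3,+3) = 0.000000
Backward induction: V(k, j) = exp(-r*dt) * [p_u * V(k+1, j+1) + p_m * V(k+1, j) + p_d * V(k+1, j-1)]
  V(2,-2) = exp(-r*dt) * [p_u*25.838052 + p_m*37.942029 + p_d*43.890785] = 37.908842
  V(2,-1) = exp(-r*dt) * [p_u*1.210000 + p_m*25.838052 + p_d*37.942029] = 25.847513
  V(2,+0) = exp(-r*dt) * [p_u*0.000000 + p_m*1.210000 + p_d*25.838052] = 6.605322
  V(2,+1) = exp(-r*dt) * [p_u*0.000000 + p_m*0.000000 + p_d*1.210000] = 0.271609
  V(2,+2) = exp(-r*dt) * [p_u*0.000000 + p_m*0.000000 + p_d*0.000000] = 0.000000
  V(1,-1) = exp(-r*dt) * [p_u*6.605322 + p_m*25.847513 + p_d*37.908842] = 26.431019
  V(1,+0) = exp(-r*dt) * [p_u*0.271609 + p_m*6.605322 + p_d*25.847513] = 10.228369
  V(1,+1) = exp(-r*dt) * [p_u*0.000000 + p_m*0.271609 + p_d*6.605322] = 1.663497
  V(0,+0) = exp(-r*dt) * [p_u*1.663497 + p_m*10.228369 + p_d*26.431019] = 12.921923

Answer: Price = V(0,0) = 12.9219


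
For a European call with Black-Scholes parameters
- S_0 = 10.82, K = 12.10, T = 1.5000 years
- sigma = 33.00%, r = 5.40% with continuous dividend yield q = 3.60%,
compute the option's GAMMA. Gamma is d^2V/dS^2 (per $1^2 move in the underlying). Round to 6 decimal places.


Answer: Gamma = 0.086429

Derivation:
d1 = -0.0077546866; d2 = -0.4119204942
phi(d1) = 0.3989302854; exp(-qT) = 0.9474321065; exp(-rT) = 0.9221936914
Gamma = exp(-qT) * phi(d1) / (S * sigma * sqrt(T)) = 0.9474321065 * 0.3989302854 / (10.8200 * 0.3300 * 1.2247448714) = 0.086429


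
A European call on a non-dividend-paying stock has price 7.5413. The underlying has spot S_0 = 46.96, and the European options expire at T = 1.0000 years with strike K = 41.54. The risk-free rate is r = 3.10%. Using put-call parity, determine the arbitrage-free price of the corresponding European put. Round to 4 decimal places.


Put-call parity: C - P = S_0 * exp(-qT) - K * exp(-rT).
S_0 * exp(-qT) = 46.9600 * 1.00000000 = 46.96000000
K * exp(-rT) = 41.5400 * 0.96947557 = 40.27201531
P = C - S*exp(-qT) + K*exp(-rT)
P = 7.5413 - 46.96000000 + 40.27201531 = 0.8533

Answer: Put price = 0.8533


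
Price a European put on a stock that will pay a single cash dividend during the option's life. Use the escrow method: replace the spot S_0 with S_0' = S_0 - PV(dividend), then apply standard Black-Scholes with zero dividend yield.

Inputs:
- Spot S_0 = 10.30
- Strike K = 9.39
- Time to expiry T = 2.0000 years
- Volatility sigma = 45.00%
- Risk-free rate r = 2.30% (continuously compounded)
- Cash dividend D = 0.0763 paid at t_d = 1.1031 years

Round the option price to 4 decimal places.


Answer: Price = 1.8161

Derivation:
PV(D) = D * exp(-r * t_d) = 0.0763 * 0.97494785 = 0.07438852
S_0' = S_0 - PV(D) = 10.3000 - 0.07438852 = 10.22561148
d1 = (ln(S_0'/K) + (r + sigma^2/2)*T) / (sigma*sqrt(T)) = 0.52443786
d2 = d1 - sigma*sqrt(T) = -0.11195824
exp(-rT) = 0.95504196
N(-d1) = 0.29998702; N(-d2) = 0.54457174
P = K * exp(-rT) * N(-d2) - S_0' * N(-d1) = 9.3900 * 0.95504196 * 0.54457174 - 10.22561148 * 0.29998702 = 1.8161


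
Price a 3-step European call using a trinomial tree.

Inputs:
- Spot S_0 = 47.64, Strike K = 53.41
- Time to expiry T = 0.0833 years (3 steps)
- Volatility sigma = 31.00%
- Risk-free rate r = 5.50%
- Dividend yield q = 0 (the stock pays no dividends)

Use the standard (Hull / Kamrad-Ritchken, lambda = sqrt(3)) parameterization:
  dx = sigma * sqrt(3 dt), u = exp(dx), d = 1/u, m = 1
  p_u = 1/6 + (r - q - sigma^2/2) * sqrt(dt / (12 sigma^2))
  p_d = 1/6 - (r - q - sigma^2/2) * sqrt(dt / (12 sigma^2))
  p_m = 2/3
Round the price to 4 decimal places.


Answer: Price = V(0,0) = 0.2415

Derivation:
dt = T/N = 0.027767; dx = sigma*sqrt(3*dt) = 0.089471
u = exp(dx) = 1.093596; d = 1/u = 0.914414
p_u = 0.167745, p_m = 0.666667, p_d = 0.165588
Discount per step: exp(-r*dt) = 0.998474
Stock lattice S(k, j) with j the centered position index:
  k=0: S(0,+0) = 47.6400
  k=1: S(1,-1) = 43.5627; S(1,+0) = 47.6400; S(1,+1) = 52.0989
  k=2: S(2,-2) = 39.8344; S(2,-1) = 43.5627; S(2,+0) = 47.6400; S(2,+1) = 52.0989; S(2,+2) = 56.9752
  k=3: S(3,-3) = 36.4251; S(3,-2) = 39.8344; S(3,-1) = 43.5627; S(3,+0) = 47.6400; S(3,+1) = 52.0989; S(3,+2) = 56.9752; S(3,+3) = 62.3078
Terminal payoffs V(N, j) = max(S_T - K, 0):
  V(3,-3) = 0.000000; V(3,-2) = 0.000000; V(3,-1) = 0.000000; V(3,+0) = 0.000000; V(3,+1) = 0.000000; V(3,+2) = 3.565168; V(3,+3) = 8.897819
Backward induction: V(k, j) = exp(-r*dt) * [p_u * V(k+1, j+1) + p_m * V(k+1, j) + p_d * V(k+1, j-1)]
  V(2,-2) = exp(-r*dt) * [p_u*0.000000 + p_m*0.000000 + p_d*0.000000] = 0.000000
  V(2,-1) = exp(-r*dt) * [p_u*0.000000 + p_m*0.000000 + p_d*0.000000] = 0.000000
  V(2,+0) = exp(-r*dt) * [p_u*0.000000 + p_m*0.000000 + p_d*0.000000] = 0.000000
  V(2,+1) = exp(-r*dt) * [p_u*3.565168 + p_m*0.000000 + p_d*0.000000] = 0.597127
  V(2,+2) = exp(-r*dt) * [p_u*8.897819 + p_m*3.565168 + p_d*0.000000] = 3.863440
  V(1,-1) = exp(-r*dt) * [p_u*0.000000 + p_m*0.000000 + p_d*0.000000] = 0.000000
  V(1,+0) = exp(-r*dt) * [p_u*0.597127 + p_m*0.000000 + p_d*0.000000] = 0.100012
  V(1,+1) = exp(-r*dt) * [p_u*3.863440 + p_m*0.597127 + p_d*0.000000] = 1.044561
  V(0,+0) = exp(-r*dt) * [p_u*1.044561 + p_m*0.100012 + p_d*0.000000] = 0.241526


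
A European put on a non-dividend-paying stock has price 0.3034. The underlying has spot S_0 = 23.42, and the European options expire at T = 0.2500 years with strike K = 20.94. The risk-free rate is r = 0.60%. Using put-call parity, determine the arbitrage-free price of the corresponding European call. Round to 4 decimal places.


Put-call parity: C - P = S_0 * exp(-qT) - K * exp(-rT).
S_0 * exp(-qT) = 23.4200 * 1.00000000 = 23.42000000
K * exp(-rT) = 20.9400 * 0.99850112 = 20.90861355
C = P + S*exp(-qT) - K*exp(-rT)
C = 0.3034 + 23.42000000 - 20.90861355 = 2.8148

Answer: Call price = 2.8148


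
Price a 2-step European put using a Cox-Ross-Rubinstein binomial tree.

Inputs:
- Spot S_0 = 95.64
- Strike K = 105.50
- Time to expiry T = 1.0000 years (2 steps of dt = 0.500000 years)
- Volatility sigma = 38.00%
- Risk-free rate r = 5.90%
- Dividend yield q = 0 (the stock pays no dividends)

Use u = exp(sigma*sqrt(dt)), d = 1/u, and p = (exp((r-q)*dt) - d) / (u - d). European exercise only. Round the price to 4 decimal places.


Answer: Price = V(0,0) = 16.8945

Derivation:
dt = T/N = 0.500000
u = exp(sigma*sqrt(dt)) = 1.308263; d = 1/u = 0.764372
p = (exp((r-q)*dt) - d) / (u - d) = 0.488273
Discount per step: exp(-r*dt) = 0.970931
Stock lattice S(k, i) with i counting down-moves:
  k=0: S(0,0) = 95.6400
  k=1: S(1,0) = 125.1223; S(1,1) = 73.1045
  k=2: S(2,0) = 163.6929; S(2,1) = 95.6400; S(2,2) = 55.8791
Terminal payoffs V(N, i) = max(K - S_T, 0):
  V(2,0) = 0.000000; V(2,1) = 9.860000; V(2,2) = 49.620925
Backward induction: V(k, i) = exp(-r*dt) * [p * V(k+1, i) + (1-p) * V(k+1, i+1)].
  V(1,0) = exp(-r*dt) * [p*0.000000 + (1-p)*9.860000] = 4.898958
  V(1,1) = exp(-r*dt) * [p*9.860000 + (1-p)*49.620925] = 29.328661
  V(0,0) = exp(-r*dt) * [p*4.898958 + (1-p)*29.328661] = 16.894488


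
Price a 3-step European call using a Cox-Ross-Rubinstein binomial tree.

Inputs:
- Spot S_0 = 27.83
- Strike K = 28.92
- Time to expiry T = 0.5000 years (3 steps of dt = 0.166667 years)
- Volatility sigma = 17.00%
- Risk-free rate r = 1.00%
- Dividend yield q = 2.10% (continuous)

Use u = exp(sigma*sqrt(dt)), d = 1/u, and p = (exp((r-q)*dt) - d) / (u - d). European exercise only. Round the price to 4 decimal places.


dt = T/N = 0.166667
u = exp(sigma*sqrt(dt)) = 1.071867; d = 1/u = 0.932951
p = (exp((r-q)*dt) - d) / (u - d) = 0.469471
Discount per step: exp(-r*dt) = 0.998335
Stock lattice S(k, i) with i counting down-moves:
  k=0: S(0,0) = 27.8300
  k=1: S(1,0) = 29.8301; S(1,1) = 25.9640
  k=2: S(2,0) = 31.9739; S(2,1) = 27.8300; S(2,2) = 24.2232
  k=3: S(3,0) = 34.2717; S(3,1) = 29.8301; S(3,2) = 25.9640; S(3,3) = 22.5991
Terminal payoffs V(N, i) = max(S_T - K, 0):
  V(3,0) = 5.351743; V(3,1) = 0.910065; V(3,2) = 0.000000; V(3,3) = 0.000000
Backward induction: V(k, i) = exp(-r*dt) * [p * V(k+1, i) + (1-p) * V(k+1, i+1)].
  V(2,0) = exp(-r*dt) * [p*5.351743 + (1-p)*0.910065] = 2.990317
  V(2,1) = exp(-r*dt) * [p*0.910065 + (1-p)*0.000000] = 0.426538
  V(2,2) = exp(-r*dt) * [p*0.000000 + (1-p)*0.000000] = 0.000000
  V(1,0) = exp(-r*dt) * [p*2.990317 + (1-p)*0.426538] = 1.627443
  V(1,1) = exp(-r*dt) * [p*0.426538 + (1-p)*0.000000] = 0.199914
  V(0,0) = exp(-r*dt) * [p*1.627443 + (1-p)*0.199914] = 0.868648

Answer: Price = V(0,0) = 0.8686


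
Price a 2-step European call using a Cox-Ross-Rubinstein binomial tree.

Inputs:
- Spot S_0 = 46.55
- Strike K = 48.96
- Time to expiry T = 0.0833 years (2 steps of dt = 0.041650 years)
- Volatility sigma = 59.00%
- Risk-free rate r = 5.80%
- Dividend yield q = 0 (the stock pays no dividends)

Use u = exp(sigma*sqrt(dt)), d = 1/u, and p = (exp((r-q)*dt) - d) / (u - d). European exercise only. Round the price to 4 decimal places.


Answer: Price = V(0,0) = 2.3532

Derivation:
dt = T/N = 0.041650
u = exp(sigma*sqrt(dt)) = 1.127958; d = 1/u = 0.886558
p = (exp((r-q)*dt) - d) / (u - d) = 0.479953
Discount per step: exp(-r*dt) = 0.997587
Stock lattice S(k, i) with i counting down-moves:
  k=0: S(0,0) = 46.5500
  k=1: S(1,0) = 52.5065; S(1,1) = 41.2693
  k=2: S(2,0) = 59.2251; S(2,1) = 46.5500; S(2,2) = 36.5876
Terminal payoffs V(N, i) = max(S_T - K, 0):
  V(2,0) = 10.265093; V(2,1) = 0.000000; V(2,2) = 0.000000
Backward induction: V(k, i) = exp(-r*dt) * [p * V(k+1, i) + (1-p) * V(k+1, i+1)].
  V(1,0) = exp(-r*dt) * [p*10.265093 + (1-p)*0.000000] = 4.914876
  V(1,1) = exp(-r*dt) * [p*0.000000 + (1-p)*0.000000] = 0.000000
  V(0,0) = exp(-r*dt) * [p*4.914876 + (1-p)*0.000000] = 2.353219


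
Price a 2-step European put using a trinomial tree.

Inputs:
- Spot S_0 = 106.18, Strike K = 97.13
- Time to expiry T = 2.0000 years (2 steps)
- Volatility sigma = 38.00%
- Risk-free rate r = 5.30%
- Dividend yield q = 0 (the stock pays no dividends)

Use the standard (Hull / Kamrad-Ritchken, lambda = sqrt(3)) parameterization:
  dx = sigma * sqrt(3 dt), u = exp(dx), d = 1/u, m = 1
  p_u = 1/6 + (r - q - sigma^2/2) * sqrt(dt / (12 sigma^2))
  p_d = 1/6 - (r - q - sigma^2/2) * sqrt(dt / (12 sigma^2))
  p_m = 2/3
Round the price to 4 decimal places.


dt = T/N = 1.000000; dx = sigma*sqrt(3*dt) = 0.658179
u = exp(dx) = 1.931273; d = 1/u = 0.517793
p_u = 0.152081, p_m = 0.666667, p_d = 0.181252
Discount per step: exp(-r*dt) = 0.948380
Stock lattice S(k, j) with j the centered position index:
  k=0: S(0,+0) = 106.1800
  k=1: S(1,-1) = 54.9793; S(1,+0) = 106.1800; S(1,+1) = 205.0626
  k=2: S(2,-2) = 28.4679; S(2,-1) = 54.9793; S(2,+0) = 106.1800; S(2,+1) = 205.0626; S(2,+2) = 396.0317
Terminal payoffs V(N, j) = max(K - S_T, 0):
  V(2,-2) = 68.662100; V(2,-1) = 42.150716; V(2,+0) = 0.000000; V(2,+1) = 0.000000; V(2,+2) = 0.000000
Backward induction: V(k, j) = exp(-r*dt) * [p_u * V(k+1, j+1) + p_m * V(k+1, j) + p_d * V(k+1, j-1)]
  V(1,-1) = exp(-r*dt) * [p_u*0.000000 + p_m*42.150716 + p_d*68.662100] = 38.452679
  V(1,+0) = exp(-r*dt) * [p_u*0.000000 + p_m*0.000000 + p_d*42.150716] = 7.245544
  V(1,+1) = exp(-r*dt) * [p_u*0.000000 + p_m*0.000000 + p_d*0.000000] = 0.000000
  V(0,+0) = exp(-r*dt) * [p_u*0.000000 + p_m*7.245544 + p_d*38.452679] = 11.190886

Answer: Price = V(0,0) = 11.1909


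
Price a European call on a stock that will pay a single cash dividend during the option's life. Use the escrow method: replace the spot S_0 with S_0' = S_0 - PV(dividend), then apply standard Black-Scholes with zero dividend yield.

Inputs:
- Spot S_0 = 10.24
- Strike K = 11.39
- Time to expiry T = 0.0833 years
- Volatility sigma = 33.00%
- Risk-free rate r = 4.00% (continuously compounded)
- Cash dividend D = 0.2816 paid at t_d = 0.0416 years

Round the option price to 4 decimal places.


PV(D) = D * exp(-r * t_d) = 0.2816 * 0.99833738 = 0.28113181
S_0' = S_0 - PV(D) = 10.2400 - 0.28113181 = 9.95886819
d1 = (ln(S_0'/K) + (r + sigma^2/2)*T) / (sigma*sqrt(T)) = -1.32717030
d2 = d1 - sigma*sqrt(T) = -1.42241404
exp(-rT) = 0.99667354
N(d1) = 0.09222618; N(d2) = 0.07745305
C = S_0' * N(d1) - K * exp(-rT) * N(d2) = 9.95886819 * 0.09222618 - 11.3900 * 0.99667354 * 0.07745305 = 0.0392

Answer: Price = 0.0392


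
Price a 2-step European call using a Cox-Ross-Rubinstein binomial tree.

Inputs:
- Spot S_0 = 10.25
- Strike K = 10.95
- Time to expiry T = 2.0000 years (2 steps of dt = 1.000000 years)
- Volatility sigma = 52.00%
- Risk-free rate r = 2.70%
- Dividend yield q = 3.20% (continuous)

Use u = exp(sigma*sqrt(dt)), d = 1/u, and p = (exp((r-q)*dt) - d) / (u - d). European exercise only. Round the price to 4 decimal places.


Answer: Price = V(0,0) = 2.3192

Derivation:
dt = T/N = 1.000000
u = exp(sigma*sqrt(dt)) = 1.682028; d = 1/u = 0.594521
p = (exp((r-q)*dt) - d) / (u - d) = 0.368266
Discount per step: exp(-r*dt) = 0.973361
Stock lattice S(k, i) with i counting down-moves:
  k=0: S(0,0) = 10.2500
  k=1: S(1,0) = 17.2408; S(1,1) = 6.0938
  k=2: S(2,0) = 28.9995; S(2,1) = 10.2500; S(2,2) = 3.6229
Terminal payoffs V(N, i) = max(S_T - K, 0):
  V(2,0) = 18.049474; V(2,1) = 0.000000; V(2,2) = 0.000000
Backward induction: V(k, i) = exp(-r*dt) * [p * V(k+1, i) + (1-p) * V(k+1, i+1)].
  V(1,0) = exp(-r*dt) * [p*18.049474 + (1-p)*0.000000] = 6.469940
  V(1,1) = exp(-r*dt) * [p*0.000000 + (1-p)*0.000000] = 0.000000
  V(0,0) = exp(-r*dt) * [p*6.469940 + (1-p)*0.000000] = 2.319188


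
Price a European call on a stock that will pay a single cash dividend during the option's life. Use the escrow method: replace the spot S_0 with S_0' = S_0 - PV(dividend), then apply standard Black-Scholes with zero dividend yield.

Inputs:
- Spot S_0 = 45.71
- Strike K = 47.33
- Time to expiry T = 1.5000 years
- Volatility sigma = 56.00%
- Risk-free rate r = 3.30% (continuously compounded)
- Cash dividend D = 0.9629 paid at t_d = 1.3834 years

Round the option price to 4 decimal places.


PV(D) = D * exp(-r * t_d) = 0.9629 * 0.95537418 = 0.91992980
S_0' = S_0 - PV(D) = 45.7100 - 0.91992980 = 44.79007020
d1 = (ln(S_0'/K) + (r + sigma^2/2)*T) / (sigma*sqrt(T)) = 0.33467921
d2 = d1 - sigma*sqrt(T) = -0.35117792
exp(-rT) = 0.95170516
N(d1) = 0.63106646; N(d2) = 0.36272744
C = S_0' * N(d1) - K * exp(-rT) * N(d2) = 44.79007020 * 0.63106646 - 47.3300 * 0.95170516 * 0.36272744 = 11.9267

Answer: Price = 11.9267


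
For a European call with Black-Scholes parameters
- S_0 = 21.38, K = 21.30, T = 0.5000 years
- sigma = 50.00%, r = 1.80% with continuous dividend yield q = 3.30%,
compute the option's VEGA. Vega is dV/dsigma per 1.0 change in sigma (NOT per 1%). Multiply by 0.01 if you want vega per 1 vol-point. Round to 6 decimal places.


Answer: Vega = 5.851149

Derivation:
d1 = 0.1661667925; d2 = -0.1873865981
phi(d1) = 0.3934724467; exp(-qT) = 0.9836353794; exp(-rT) = 0.9910403788
Vega = S * exp(-qT) * phi(d1) * sqrt(T) = 21.3800 * 0.9836353794 * 0.3934724467 * 0.7071067812 = 5.851149


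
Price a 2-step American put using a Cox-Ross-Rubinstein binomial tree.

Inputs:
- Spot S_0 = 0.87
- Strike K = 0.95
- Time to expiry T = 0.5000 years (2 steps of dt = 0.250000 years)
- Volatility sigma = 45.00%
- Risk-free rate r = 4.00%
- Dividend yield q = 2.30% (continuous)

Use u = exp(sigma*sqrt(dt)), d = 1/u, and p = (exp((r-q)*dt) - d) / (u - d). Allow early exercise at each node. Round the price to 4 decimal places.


Answer: Price = V(0,0) = 0.1576

Derivation:
dt = T/N = 0.250000
u = exp(sigma*sqrt(dt)) = 1.252323; d = 1/u = 0.798516
p = (exp((r-q)*dt) - d) / (u - d) = 0.453371
Discount per step: exp(-r*dt) = 0.990050
Stock lattice S(k, i) with i counting down-moves:
  k=0: S(0,0) = 0.8700
  k=1: S(1,0) = 1.0895; S(1,1) = 0.6947
  k=2: S(2,0) = 1.3644; S(2,1) = 0.8700; S(2,2) = 0.5547
Terminal payoffs V(N, i) = max(K - S_T, 0):
  V(2,0) = 0.000000; V(2,1) = 0.080000; V(2,2) = 0.395264
Backward induction: V(k, i) = exp(-r*dt) * [p * V(k+1, i) + (1-p) * V(k+1, i+1)]; then take max(V_cont, immediate exercise) for American.
  V(1,0) = exp(-r*dt) * [p*0.000000 + (1-p)*0.080000] = 0.043295; exercise = 0.000000; V(1,0) = max -> 0.043295
  V(1,1) = exp(-r*dt) * [p*0.080000 + (1-p)*0.395264] = 0.249821; exercise = 0.255291; V(1,1) = max -> 0.255291
  V(0,0) = exp(-r*dt) * [p*0.043295 + (1-p)*0.255291] = 0.157594; exercise = 0.080000; V(0,0) = max -> 0.157594


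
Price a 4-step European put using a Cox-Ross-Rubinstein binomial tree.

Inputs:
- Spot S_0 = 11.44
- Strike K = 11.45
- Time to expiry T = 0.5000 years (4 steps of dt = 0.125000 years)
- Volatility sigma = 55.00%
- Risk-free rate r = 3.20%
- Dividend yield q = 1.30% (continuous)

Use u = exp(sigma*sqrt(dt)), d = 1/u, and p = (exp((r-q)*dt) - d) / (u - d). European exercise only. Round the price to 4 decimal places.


Answer: Price = V(0,0) = 1.5936

Derivation:
dt = T/N = 0.125000
u = exp(sigma*sqrt(dt)) = 1.214648; d = 1/u = 0.823284
p = (exp((r-q)*dt) - d) / (u - d) = 0.457615
Discount per step: exp(-r*dt) = 0.996008
Stock lattice S(k, i) with i counting down-moves:
  k=0: S(0,0) = 11.4400
  k=1: S(1,0) = 13.8956; S(1,1) = 9.4184
  k=2: S(2,0) = 16.8782; S(2,1) = 11.4400; S(2,2) = 7.7540
  k=3: S(3,0) = 20.5011; S(3,1) = 13.8956; S(3,2) = 9.4184; S(3,3) = 6.3837
  k=4: S(4,0) = 24.9016; S(4,1) = 16.8782; S(4,2) = 11.4400; S(4,3) = 7.7540; S(4,4) = 5.2556
Terminal payoffs V(N, i) = max(K - S_T, 0):
  V(4,0) = 0.000000; V(4,1) = 0.000000; V(4,2) = 0.010000; V(4,3) = 3.696012; V(4,4) = 6.194377
Backward induction: V(k, i) = exp(-r*dt) * [p * V(k+1, i) + (1-p) * V(k+1, i+1)].
  V(3,0) = exp(-r*dt) * [p*0.000000 + (1-p)*0.000000] = 0.000000
  V(3,1) = exp(-r*dt) * [p*0.000000 + (1-p)*0.010000] = 0.005402
  V(3,2) = exp(-r*dt) * [p*0.010000 + (1-p)*3.696012] = 2.001218
  V(3,3) = exp(-r*dt) * [p*3.696012 + (1-p)*6.194377] = 5.030925
  V(2,0) = exp(-r*dt) * [p*0.000000 + (1-p)*0.005402] = 0.002918
  V(2,1) = exp(-r*dt) * [p*0.005402 + (1-p)*2.001218] = 1.083560
  V(2,2) = exp(-r*dt) * [p*2.001218 + (1-p)*5.030925] = 3.629937
  V(1,0) = exp(-r*dt) * [p*0.002918 + (1-p)*1.083560] = 0.586691
  V(1,1) = exp(-r*dt) * [p*1.083560 + (1-p)*3.629937] = 2.454839
  V(0,0) = exp(-r*dt) * [p*0.586691 + (1-p)*2.454839] = 1.593560


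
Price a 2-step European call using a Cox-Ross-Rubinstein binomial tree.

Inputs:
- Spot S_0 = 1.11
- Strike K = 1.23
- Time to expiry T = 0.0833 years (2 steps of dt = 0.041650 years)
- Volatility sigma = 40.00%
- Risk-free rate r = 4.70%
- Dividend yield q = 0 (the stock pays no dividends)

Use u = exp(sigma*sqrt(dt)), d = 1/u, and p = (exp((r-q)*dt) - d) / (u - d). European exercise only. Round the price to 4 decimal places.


dt = T/N = 0.041650
u = exp(sigma*sqrt(dt)) = 1.085058; d = 1/u = 0.921610
p = (exp((r-q)*dt) - d) / (u - d) = 0.491591
Discount per step: exp(-r*dt) = 0.998044
Stock lattice S(k, i) with i counting down-moves:
  k=0: S(0,0) = 1.1100
  k=1: S(1,0) = 1.2044; S(1,1) = 1.0230
  k=2: S(2,0) = 1.3069; S(2,1) = 1.1100; S(2,2) = 0.9428
Terminal payoffs V(N, i) = max(S_T - K, 0):
  V(2,0) = 0.076859; V(2,1) = 0.000000; V(2,2) = 0.000000
Backward induction: V(k, i) = exp(-r*dt) * [p * V(k+1, i) + (1-p) * V(k+1, i+1)].
  V(1,0) = exp(-r*dt) * [p*0.076859 + (1-p)*0.000000] = 0.037709
  V(1,1) = exp(-r*dt) * [p*0.000000 + (1-p)*0.000000] = 0.000000
  V(0,0) = exp(-r*dt) * [p*0.037709 + (1-p)*0.000000] = 0.018501

Answer: Price = V(0,0) = 0.0185


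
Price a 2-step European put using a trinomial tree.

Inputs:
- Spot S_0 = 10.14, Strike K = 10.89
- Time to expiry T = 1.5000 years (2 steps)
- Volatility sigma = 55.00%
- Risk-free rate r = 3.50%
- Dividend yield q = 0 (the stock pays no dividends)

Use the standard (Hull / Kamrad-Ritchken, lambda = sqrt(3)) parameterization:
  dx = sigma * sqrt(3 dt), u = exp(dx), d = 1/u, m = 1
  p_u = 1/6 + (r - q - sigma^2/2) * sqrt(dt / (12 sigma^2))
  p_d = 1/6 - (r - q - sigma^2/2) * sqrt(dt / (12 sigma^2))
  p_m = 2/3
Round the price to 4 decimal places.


dt = T/N = 0.750000; dx = sigma*sqrt(3*dt) = 0.825000
u = exp(dx) = 2.281881; d = 1/u = 0.438235
p_u = 0.113826, p_m = 0.666667, p_d = 0.219508
Discount per step: exp(-r*dt) = 0.974092
Stock lattice S(k, j) with j the centered position index:
  k=0: S(0,+0) = 10.1400
  k=1: S(1,-1) = 4.4437; S(1,+0) = 10.1400; S(1,+1) = 23.1383
  k=2: S(2,-2) = 1.9474; S(2,-1) = 4.4437; S(2,+0) = 10.1400; S(2,+1) = 23.1383; S(2,+2) = 52.7988
Terminal payoffs V(N, j) = max(K - S_T, 0):
  V(2,-2) = 8.942614; V(2,-1) = 6.446297; V(2,+0) = 0.750000; V(2,+1) = 0.000000; V(2,+2) = 0.000000
Backward induction: V(k, j) = exp(-r*dt) * [p_u * V(k+1, j+1) + p_m * V(k+1, j) + p_d * V(k+1, j-1)]
  V(1,-1) = exp(-r*dt) * [p_u*0.750000 + p_m*6.446297 + p_d*8.942614] = 6.181460
  V(1,+0) = exp(-r*dt) * [p_u*0.000000 + p_m*0.750000 + p_d*6.446297] = 1.865396
  V(1,+1) = exp(-r*dt) * [p_u*0.000000 + p_m*0.000000 + p_d*0.750000] = 0.160365
  V(0,+0) = exp(-r*dt) * [p_u*0.160365 + p_m*1.865396 + p_d*6.181460] = 2.550881

Answer: Price = V(0,0) = 2.5509


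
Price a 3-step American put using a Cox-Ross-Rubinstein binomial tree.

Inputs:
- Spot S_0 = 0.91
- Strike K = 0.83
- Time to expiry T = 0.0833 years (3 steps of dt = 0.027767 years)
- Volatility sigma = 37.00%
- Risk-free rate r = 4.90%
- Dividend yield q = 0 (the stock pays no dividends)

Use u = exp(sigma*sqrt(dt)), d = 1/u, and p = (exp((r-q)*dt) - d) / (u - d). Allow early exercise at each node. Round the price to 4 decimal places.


Answer: Price = V(0,0) = 0.0094

Derivation:
dt = T/N = 0.027767
u = exp(sigma*sqrt(dt)) = 1.063595; d = 1/u = 0.940208
p = (exp((r-q)*dt) - d) / (u - d) = 0.495626
Discount per step: exp(-r*dt) = 0.998640
Stock lattice S(k, i) with i counting down-moves:
  k=0: S(0,0) = 0.9100
  k=1: S(1,0) = 0.9679; S(1,1) = 0.8556
  k=2: S(2,0) = 1.0294; S(2,1) = 0.9100; S(2,2) = 0.8044
  k=3: S(3,0) = 1.0949; S(3,1) = 0.9679; S(3,2) = 0.8556; S(3,3) = 0.7563
Terminal payoffs V(N, i) = max(K - S_T, 0):
  V(3,0) = 0.000000; V(3,1) = 0.000000; V(3,2) = 0.000000; V(3,3) = 0.073667
Backward induction: V(k, i) = exp(-r*dt) * [p * V(k+1, i) + (1-p) * V(k+1, i+1)]; then take max(V_cont, immediate exercise) for American.
  V(2,0) = exp(-r*dt) * [p*0.000000 + (1-p)*0.000000] = 0.000000; exercise = 0.000000; V(2,0) = max -> 0.000000
  V(2,1) = exp(-r*dt) * [p*0.000000 + (1-p)*0.000000] = 0.000000; exercise = 0.000000; V(2,1) = max -> 0.000000
  V(2,2) = exp(-r*dt) * [p*0.000000 + (1-p)*0.073667] = 0.037105; exercise = 0.025568; V(2,2) = max -> 0.037105
  V(1,0) = exp(-r*dt) * [p*0.000000 + (1-p)*0.000000] = 0.000000; exercise = 0.000000; V(1,0) = max -> 0.000000
  V(1,1) = exp(-r*dt) * [p*0.000000 + (1-p)*0.037105] = 0.018690; exercise = 0.000000; V(1,1) = max -> 0.018690
  V(0,0) = exp(-r*dt) * [p*0.000000 + (1-p)*0.018690] = 0.009414; exercise = 0.000000; V(0,0) = max -> 0.009414


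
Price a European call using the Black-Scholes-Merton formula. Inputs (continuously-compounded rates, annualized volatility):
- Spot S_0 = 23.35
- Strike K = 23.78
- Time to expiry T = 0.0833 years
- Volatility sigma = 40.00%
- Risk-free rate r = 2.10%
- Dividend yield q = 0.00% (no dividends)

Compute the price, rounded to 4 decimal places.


Answer: Price = 0.9006

Derivation:
d1 = (ln(S/K) + (r - q + 0.5*sigma^2) * T) / (sigma * sqrt(T)) = -0.08518724
d2 = d1 - sigma * sqrt(T) = -0.20063419
exp(-rT) = 0.99825223; exp(-qT) = 1.00000000
C = S_0 * exp(-qT) * N(d1) - K * exp(-rT) * N(d2)
N(d1) = 0.46605627; N(d2) = 0.42049231
C = 23.3500 * 1.00000000 * 0.46605627 - 23.7800 * 0.99825223 * 0.42049231 = 0.9006


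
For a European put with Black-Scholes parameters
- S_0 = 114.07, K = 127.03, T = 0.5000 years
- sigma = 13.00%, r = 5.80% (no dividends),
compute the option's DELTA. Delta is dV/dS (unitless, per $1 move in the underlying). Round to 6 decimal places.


d1 = -0.8092128263; d2 = -0.9011367078
phi(d1) = 0.2875520958; exp(-qT) = 1.0000000000; exp(-rT) = 0.9714164645
N(-d1) = 0.7908036308
Delta = -exp(-qT) * N(-d1) = -1.0000000000 * 0.7908036308 = -0.790804

Answer: Delta = -0.790804


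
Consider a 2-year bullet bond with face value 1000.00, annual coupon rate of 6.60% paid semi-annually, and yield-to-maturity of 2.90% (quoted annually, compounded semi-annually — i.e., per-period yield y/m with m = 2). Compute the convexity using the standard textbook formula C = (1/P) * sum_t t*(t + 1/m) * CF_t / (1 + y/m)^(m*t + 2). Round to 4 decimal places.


Coupon per period c = face * coupon_rate / m = 33.000000
Periods per year m = 2; per-period yield y/m = 0.014500
Number of cashflows N = 4
Cashflows (t years, CF_t, discount factor 1/(1+y/m)^(m*t), PV):
  t = 0.5000: CF_t = 33.000000, DF = 0.985707, PV = 32.528339
  t = 1.0000: CF_t = 33.000000, DF = 0.971619, PV = 32.063420
  t = 1.5000: CF_t = 33.000000, DF = 0.957732, PV = 31.605145
  t = 2.0000: CF_t = 1033.000000, DF = 0.944043, PV = 975.196460
Price P = sum_t PV_t = 1071.393363
Convexity numerator sum_t t*(t + 1/m) * CF_t / (1+y/m)^(m*t + 2):
  t = 0.5000: term = 15.802572
  t = 1.0000: term = 46.730130
  t = 1.5000: term = 92.124456
  t = 2.0000: term = 4737.595938
Convexity = (1/P) * sum = 4892.253097 / 1071.393363 = 4.566253

Answer: Convexity = 4.5663


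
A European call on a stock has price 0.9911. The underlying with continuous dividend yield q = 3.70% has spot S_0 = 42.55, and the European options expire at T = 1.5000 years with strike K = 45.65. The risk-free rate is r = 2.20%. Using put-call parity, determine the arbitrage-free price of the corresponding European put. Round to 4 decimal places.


Answer: Put price = 4.9064

Derivation:
Put-call parity: C - P = S_0 * exp(-qT) - K * exp(-rT).
S_0 * exp(-qT) = 42.5500 * 0.94601202 = 40.25281161
K * exp(-rT) = 45.6500 * 0.96753856 = 44.16813525
P = C - S*exp(-qT) + K*exp(-rT)
P = 0.9911 - 40.25281161 + 44.16813525 = 4.9064


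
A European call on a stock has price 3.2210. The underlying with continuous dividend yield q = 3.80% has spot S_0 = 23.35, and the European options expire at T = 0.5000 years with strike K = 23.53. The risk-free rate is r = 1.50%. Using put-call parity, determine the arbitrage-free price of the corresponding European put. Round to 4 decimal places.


Put-call parity: C - P = S_0 * exp(-qT) - K * exp(-rT).
S_0 * exp(-qT) = 23.3500 * 0.98117936 = 22.91053811
K * exp(-rT) = 23.5300 * 0.99252805 = 23.35418513
P = C - S*exp(-qT) + K*exp(-rT)
P = 3.2210 - 22.91053811 + 23.35418513 = 3.6646

Answer: Put price = 3.6646


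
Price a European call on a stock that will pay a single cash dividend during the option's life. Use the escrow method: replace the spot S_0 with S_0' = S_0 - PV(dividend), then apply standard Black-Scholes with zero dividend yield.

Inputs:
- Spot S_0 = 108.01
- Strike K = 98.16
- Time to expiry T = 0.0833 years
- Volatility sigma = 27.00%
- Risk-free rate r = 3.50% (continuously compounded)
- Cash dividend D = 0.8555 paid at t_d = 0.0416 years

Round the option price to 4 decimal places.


PV(D) = D * exp(-r * t_d) = 0.8555 * 0.99854506 = 0.85425530
S_0' = S_0 - PV(D) = 108.0100 - 0.85425530 = 107.15574470
d1 = (ln(S_0'/K) + (r + sigma^2/2)*T) / (sigma*sqrt(T)) = 1.20159487
d2 = d1 - sigma*sqrt(T) = 1.12366818
exp(-rT) = 0.99708875
N(d1) = 0.88523974; N(d2) = 0.86942309
C = S_0' * N(d1) - K * exp(-rT) * N(d2) = 107.15574470 * 0.88523974 - 98.1600 * 0.99708875 * 0.86942309 = 9.7644

Answer: Price = 9.7644


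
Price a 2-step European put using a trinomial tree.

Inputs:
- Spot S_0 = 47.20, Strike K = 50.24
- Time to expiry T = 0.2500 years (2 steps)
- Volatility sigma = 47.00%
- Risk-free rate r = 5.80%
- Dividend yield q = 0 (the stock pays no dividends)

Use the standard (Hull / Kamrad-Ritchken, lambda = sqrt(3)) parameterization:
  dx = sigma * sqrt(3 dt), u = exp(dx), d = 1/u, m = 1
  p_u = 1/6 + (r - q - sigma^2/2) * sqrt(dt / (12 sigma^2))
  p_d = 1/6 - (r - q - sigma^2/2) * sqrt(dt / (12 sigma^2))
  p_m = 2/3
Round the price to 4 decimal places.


dt = T/N = 0.125000; dx = sigma*sqrt(3*dt) = 0.287815
u = exp(dx) = 1.333511; d = 1/u = 0.749900
p_u = 0.155277, p_m = 0.666667, p_d = 0.178056
Discount per step: exp(-r*dt) = 0.992776
Stock lattice S(k, j) with j the centered position index:
  k=0: S(0,+0) = 47.2000
  k=1: S(1,-1) = 35.3953; S(1,+0) = 47.2000; S(1,+1) = 62.9417
  k=2: S(2,-2) = 26.5429; S(2,-1) = 35.3953; S(2,+0) = 47.2000; S(2,+1) = 62.9417; S(2,+2) = 83.9334
Terminal payoffs V(N, j) = max(K - S_T, 0):
  V(2,-2) = 23.697060; V(2,-1) = 14.844707; V(2,+0) = 3.040000; V(2,+1) = 0.000000; V(2,+2) = 0.000000
Backward induction: V(k, j) = exp(-r*dt) * [p_u * V(k+1, j+1) + p_m * V(k+1, j) + p_d * V(k+1, j-1)]
  V(1,-1) = exp(-r*dt) * [p_u*3.040000 + p_m*14.844707 + p_d*23.697060] = 14.482545
  V(1,+0) = exp(-r*dt) * [p_u*0.000000 + p_m*3.040000 + p_d*14.844707] = 4.636127
  V(1,+1) = exp(-r*dt) * [p_u*0.000000 + p_m*0.000000 + p_d*3.040000] = 0.537381
  V(0,+0) = exp(-r*dt) * [p_u*0.537381 + p_m*4.636127 + p_d*14.482545] = 5.711346

Answer: Price = V(0,0) = 5.7113


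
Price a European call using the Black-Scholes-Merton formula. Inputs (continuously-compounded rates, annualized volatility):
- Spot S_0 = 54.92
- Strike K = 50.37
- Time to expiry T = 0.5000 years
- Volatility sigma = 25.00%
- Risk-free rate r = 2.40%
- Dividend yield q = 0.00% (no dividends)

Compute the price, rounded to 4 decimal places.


d1 = (ln(S/K) + (r - q + 0.5*sigma^2) * T) / (sigma * sqrt(T)) = 0.64548566
d2 = d1 - sigma * sqrt(T) = 0.46870896
exp(-rT) = 0.98807171; exp(-qT) = 1.00000000
C = S_0 * exp(-qT) * N(d1) - K * exp(-rT) * N(d2)
N(d1) = 0.74069374; N(d2) = 0.68036116
C = 54.9200 * 1.00000000 * 0.74069374 - 50.3700 * 0.98807171 * 0.68036116 = 6.8179

Answer: Price = 6.8179


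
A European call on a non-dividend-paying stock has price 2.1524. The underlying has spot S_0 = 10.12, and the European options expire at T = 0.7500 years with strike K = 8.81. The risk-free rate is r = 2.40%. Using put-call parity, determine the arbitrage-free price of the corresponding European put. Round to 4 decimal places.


Put-call parity: C - P = S_0 * exp(-qT) - K * exp(-rT).
S_0 * exp(-qT) = 10.1200 * 1.00000000 = 10.12000000
K * exp(-rT) = 8.8100 * 0.98216103 = 8.65283870
P = C - S*exp(-qT) + K*exp(-rT)
P = 2.1524 - 10.12000000 + 8.65283870 = 0.6852

Answer: Put price = 0.6852


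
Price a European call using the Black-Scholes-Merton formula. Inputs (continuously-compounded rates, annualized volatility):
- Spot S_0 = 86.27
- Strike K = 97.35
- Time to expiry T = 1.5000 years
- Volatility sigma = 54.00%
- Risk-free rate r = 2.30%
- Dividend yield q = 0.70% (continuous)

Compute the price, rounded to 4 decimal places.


Answer: Price = 19.1445

Derivation:
d1 = (ln(S/K) + (r - q + 0.5*sigma^2) * T) / (sigma * sqrt(T)) = 0.18426994
d2 = d1 - sigma * sqrt(T) = -0.47709229
exp(-rT) = 0.96608834; exp(-qT) = 0.98955493
C = S_0 * exp(-qT) * N(d1) - K * exp(-rT) * N(d2)
N(d1) = 0.57309915; N(d2) = 0.31664820
C = 86.2700 * 0.98955493 * 0.57309915 - 97.3500 * 0.96608834 * 0.31664820 = 19.1445
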